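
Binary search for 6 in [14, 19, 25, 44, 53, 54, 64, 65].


Step 1: lo=0, hi=7, mid=3, val=44
Step 2: lo=0, hi=2, mid=1, val=19
Step 3: lo=0, hi=0, mid=0, val=14

Not found


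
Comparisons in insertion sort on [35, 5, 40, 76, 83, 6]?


Algorithm: insertion sort
Input: [35, 5, 40, 76, 83, 6]
Sorted: [5, 6, 35, 40, 76, 83]

9


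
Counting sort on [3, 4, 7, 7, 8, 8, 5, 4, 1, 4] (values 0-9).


Input: [3, 4, 7, 7, 8, 8, 5, 4, 1, 4]
Counts: [0, 1, 0, 1, 3, 1, 0, 2, 2, 0]

Sorted: [1, 3, 4, 4, 4, 5, 7, 7, 8, 8]


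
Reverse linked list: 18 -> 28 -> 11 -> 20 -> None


Step 1: curr=18, set curr.next=prev(None) | reversed so far: 18
Step 2: curr=28, set curr.next=prev(18) | reversed so far: 28 -> 18
Step 3: curr=11, set curr.next=prev(28) | reversed so far: 11 -> 28 -> 18
Step 4: curr=20, set curr.next=prev(11) | reversed so far: 20 -> 11 -> 28 -> 18

20 -> 11 -> 28 -> 18 -> None


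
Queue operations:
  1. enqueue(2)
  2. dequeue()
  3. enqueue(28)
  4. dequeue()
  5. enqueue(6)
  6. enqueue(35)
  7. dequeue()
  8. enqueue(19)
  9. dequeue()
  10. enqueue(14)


enqueue(2) -> [2]
dequeue()->2, []
enqueue(28) -> [28]
dequeue()->28, []
enqueue(6) -> [6]
enqueue(35) -> [6, 35]
dequeue()->6, [35]
enqueue(19) -> [35, 19]
dequeue()->35, [19]
enqueue(14) -> [19, 14]

Final queue: [19, 14]


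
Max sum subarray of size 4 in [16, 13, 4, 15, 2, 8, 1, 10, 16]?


[0:4]: 48
[1:5]: 34
[2:6]: 29
[3:7]: 26
[4:8]: 21
[5:9]: 35

Max: 48 at [0:4]


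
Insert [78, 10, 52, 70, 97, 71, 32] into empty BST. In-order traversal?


Insert 78: root
Insert 10: L from 78
Insert 52: L from 78 -> R from 10
Insert 70: L from 78 -> R from 10 -> R from 52
Insert 97: R from 78
Insert 71: L from 78 -> R from 10 -> R from 52 -> R from 70
Insert 32: L from 78 -> R from 10 -> L from 52

In-order: [10, 32, 52, 70, 71, 78, 97]


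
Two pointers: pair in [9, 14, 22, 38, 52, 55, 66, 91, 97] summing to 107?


lo=0(9)+hi=8(97)=106
lo=1(14)+hi=8(97)=111
lo=1(14)+hi=7(91)=105
lo=2(22)+hi=7(91)=113
lo=2(22)+hi=6(66)=88
lo=3(38)+hi=6(66)=104
lo=4(52)+hi=6(66)=118
lo=4(52)+hi=5(55)=107

Yes: 52+55=107


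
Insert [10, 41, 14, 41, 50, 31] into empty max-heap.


Insert 10: [10]
Insert 41: [41, 10]
Insert 14: [41, 10, 14]
Insert 41: [41, 41, 14, 10]
Insert 50: [50, 41, 14, 10, 41]
Insert 31: [50, 41, 31, 10, 41, 14]

Final heap: [50, 41, 31, 10, 41, 14]


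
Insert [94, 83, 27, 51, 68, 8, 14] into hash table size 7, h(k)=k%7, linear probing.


Insert 94: h=3 -> slot 3
Insert 83: h=6 -> slot 6
Insert 27: h=6, 1 probes -> slot 0
Insert 51: h=2 -> slot 2
Insert 68: h=5 -> slot 5
Insert 8: h=1 -> slot 1
Insert 14: h=0, 4 probes -> slot 4

Table: [27, 8, 51, 94, 14, 68, 83]


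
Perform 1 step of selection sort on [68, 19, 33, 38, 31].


Initial: [68, 19, 33, 38, 31]
Step 1: min=19 at 1
  Swap: [19, 68, 33, 38, 31]

After 1 step: [19, 68, 33, 38, 31]


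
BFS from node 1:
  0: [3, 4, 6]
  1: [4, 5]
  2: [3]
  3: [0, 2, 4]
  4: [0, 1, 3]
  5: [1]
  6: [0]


Visit 1, enqueue [4, 5]
Visit 4, enqueue [0, 3]
Visit 5, enqueue []
Visit 0, enqueue [6]
Visit 3, enqueue [2]
Visit 6, enqueue []
Visit 2, enqueue []

BFS order: [1, 4, 5, 0, 3, 6, 2]


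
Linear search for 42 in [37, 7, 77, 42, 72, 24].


i=0: 37!=42
i=1: 7!=42
i=2: 77!=42
i=3: 42==42 found!

Found at 3, 4 comps


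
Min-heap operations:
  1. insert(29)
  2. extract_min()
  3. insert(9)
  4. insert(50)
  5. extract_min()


insert(29) -> [29]
extract_min()->29, []
insert(9) -> [9]
insert(50) -> [9, 50]
extract_min()->9, [50]

Final heap: [50]


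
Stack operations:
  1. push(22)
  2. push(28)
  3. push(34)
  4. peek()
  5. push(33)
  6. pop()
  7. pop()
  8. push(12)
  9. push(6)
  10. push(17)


push(22) -> [22]
push(28) -> [22, 28]
push(34) -> [22, 28, 34]
peek()->34
push(33) -> [22, 28, 34, 33]
pop()->33, [22, 28, 34]
pop()->34, [22, 28]
push(12) -> [22, 28, 12]
push(6) -> [22, 28, 12, 6]
push(17) -> [22, 28, 12, 6, 17]

Final stack: [22, 28, 12, 6, 17]


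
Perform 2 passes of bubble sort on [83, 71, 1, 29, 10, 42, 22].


Initial: [83, 71, 1, 29, 10, 42, 22]
Pass 1: [71, 1, 29, 10, 42, 22, 83] (6 swaps)
Pass 2: [1, 29, 10, 42, 22, 71, 83] (5 swaps)

After 2 passes: [1, 29, 10, 42, 22, 71, 83]


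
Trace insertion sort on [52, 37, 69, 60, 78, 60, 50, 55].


Initial: [52, 37, 69, 60, 78, 60, 50, 55]
Insert 37: [37, 52, 69, 60, 78, 60, 50, 55]
Insert 69: [37, 52, 69, 60, 78, 60, 50, 55]
Insert 60: [37, 52, 60, 69, 78, 60, 50, 55]
Insert 78: [37, 52, 60, 69, 78, 60, 50, 55]
Insert 60: [37, 52, 60, 60, 69, 78, 50, 55]
Insert 50: [37, 50, 52, 60, 60, 69, 78, 55]
Insert 55: [37, 50, 52, 55, 60, 60, 69, 78]

Sorted: [37, 50, 52, 55, 60, 60, 69, 78]


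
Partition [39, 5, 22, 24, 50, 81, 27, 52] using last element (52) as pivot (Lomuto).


Pivot: 52
  39 <= 52: advance i (no swap)
  5 <= 52: advance i (no swap)
  22 <= 52: advance i (no swap)
  24 <= 52: advance i (no swap)
  50 <= 52: advance i (no swap)
  27 <= 52: swap -> [39, 5, 22, 24, 50, 27, 81, 52]
Place pivot at 6: [39, 5, 22, 24, 50, 27, 52, 81]

Partitioned: [39, 5, 22, 24, 50, 27, 52, 81]


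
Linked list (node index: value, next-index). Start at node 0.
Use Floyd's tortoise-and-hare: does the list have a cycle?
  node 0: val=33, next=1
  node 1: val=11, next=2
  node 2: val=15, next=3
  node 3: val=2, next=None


Floyd's tortoise (slow, +1) and hare (fast, +2):
  init: slow=0, fast=0
  step 1: slow=1, fast=2
  step 2: fast 2->3->None, no cycle

Cycle: no


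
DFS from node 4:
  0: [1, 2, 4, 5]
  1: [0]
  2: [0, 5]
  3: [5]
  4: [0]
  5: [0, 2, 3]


Visit 4, push [0]
Visit 0, push [5, 2, 1]
Visit 1, push []
Visit 2, push [5]
Visit 5, push [3]
Visit 3, push []

DFS order: [4, 0, 1, 2, 5, 3]


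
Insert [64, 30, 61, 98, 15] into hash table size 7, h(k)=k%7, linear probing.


Insert 64: h=1 -> slot 1
Insert 30: h=2 -> slot 2
Insert 61: h=5 -> slot 5
Insert 98: h=0 -> slot 0
Insert 15: h=1, 2 probes -> slot 3

Table: [98, 64, 30, 15, None, 61, None]


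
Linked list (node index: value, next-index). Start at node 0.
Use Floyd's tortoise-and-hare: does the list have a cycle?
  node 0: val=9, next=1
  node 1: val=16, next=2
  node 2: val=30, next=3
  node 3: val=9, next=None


Floyd's tortoise (slow, +1) and hare (fast, +2):
  init: slow=0, fast=0
  step 1: slow=1, fast=2
  step 2: fast 2->3->None, no cycle

Cycle: no


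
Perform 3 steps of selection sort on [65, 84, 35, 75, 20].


Initial: [65, 84, 35, 75, 20]
Step 1: min=20 at 4
  Swap: [20, 84, 35, 75, 65]
Step 2: min=35 at 2
  Swap: [20, 35, 84, 75, 65]
Step 3: min=65 at 4
  Swap: [20, 35, 65, 75, 84]

After 3 steps: [20, 35, 65, 75, 84]


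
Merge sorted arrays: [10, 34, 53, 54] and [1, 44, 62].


Take 1 from B
Take 10 from A
Take 34 from A
Take 44 from B
Take 53 from A
Take 54 from A

Merged: [1, 10, 34, 44, 53, 54, 62]


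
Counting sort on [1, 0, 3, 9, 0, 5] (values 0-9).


Input: [1, 0, 3, 9, 0, 5]
Counts: [2, 1, 0, 1, 0, 1, 0, 0, 0, 1]

Sorted: [0, 0, 1, 3, 5, 9]


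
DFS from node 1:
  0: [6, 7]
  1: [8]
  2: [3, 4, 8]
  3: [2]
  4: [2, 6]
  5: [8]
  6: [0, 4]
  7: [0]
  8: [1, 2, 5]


Visit 1, push [8]
Visit 8, push [5, 2]
Visit 2, push [4, 3]
Visit 3, push []
Visit 4, push [6]
Visit 6, push [0]
Visit 0, push [7]
Visit 7, push []
Visit 5, push []

DFS order: [1, 8, 2, 3, 4, 6, 0, 7, 5]


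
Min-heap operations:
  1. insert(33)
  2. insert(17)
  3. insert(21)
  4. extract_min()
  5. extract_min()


insert(33) -> [33]
insert(17) -> [17, 33]
insert(21) -> [17, 33, 21]
extract_min()->17, [21, 33]
extract_min()->21, [33]

Final heap: [33]


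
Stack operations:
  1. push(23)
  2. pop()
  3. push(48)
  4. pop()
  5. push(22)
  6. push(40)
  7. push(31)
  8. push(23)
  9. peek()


push(23) -> [23]
pop()->23, []
push(48) -> [48]
pop()->48, []
push(22) -> [22]
push(40) -> [22, 40]
push(31) -> [22, 40, 31]
push(23) -> [22, 40, 31, 23]
peek()->23

Final stack: [22, 40, 31, 23]


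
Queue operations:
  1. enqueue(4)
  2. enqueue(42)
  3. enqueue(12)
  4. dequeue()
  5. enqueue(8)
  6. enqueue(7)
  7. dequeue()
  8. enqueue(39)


enqueue(4) -> [4]
enqueue(42) -> [4, 42]
enqueue(12) -> [4, 42, 12]
dequeue()->4, [42, 12]
enqueue(8) -> [42, 12, 8]
enqueue(7) -> [42, 12, 8, 7]
dequeue()->42, [12, 8, 7]
enqueue(39) -> [12, 8, 7, 39]

Final queue: [12, 8, 7, 39]


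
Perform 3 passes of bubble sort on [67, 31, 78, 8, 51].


Initial: [67, 31, 78, 8, 51]
Pass 1: [31, 67, 8, 51, 78] (3 swaps)
Pass 2: [31, 8, 51, 67, 78] (2 swaps)
Pass 3: [8, 31, 51, 67, 78] (1 swaps)

After 3 passes: [8, 31, 51, 67, 78]


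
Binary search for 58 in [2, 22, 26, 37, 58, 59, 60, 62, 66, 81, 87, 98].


Step 1: lo=0, hi=11, mid=5, val=59
Step 2: lo=0, hi=4, mid=2, val=26
Step 3: lo=3, hi=4, mid=3, val=37
Step 4: lo=4, hi=4, mid=4, val=58

Found at index 4


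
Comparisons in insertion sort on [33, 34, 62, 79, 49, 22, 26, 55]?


Algorithm: insertion sort
Input: [33, 34, 62, 79, 49, 22, 26, 55]
Sorted: [22, 26, 33, 34, 49, 55, 62, 79]

20


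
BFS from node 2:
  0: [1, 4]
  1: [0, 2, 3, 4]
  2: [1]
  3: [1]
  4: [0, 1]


Visit 2, enqueue [1]
Visit 1, enqueue [0, 3, 4]
Visit 0, enqueue []
Visit 3, enqueue []
Visit 4, enqueue []

BFS order: [2, 1, 0, 3, 4]


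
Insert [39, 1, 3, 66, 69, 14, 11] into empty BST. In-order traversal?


Insert 39: root
Insert 1: L from 39
Insert 3: L from 39 -> R from 1
Insert 66: R from 39
Insert 69: R from 39 -> R from 66
Insert 14: L from 39 -> R from 1 -> R from 3
Insert 11: L from 39 -> R from 1 -> R from 3 -> L from 14

In-order: [1, 3, 11, 14, 39, 66, 69]


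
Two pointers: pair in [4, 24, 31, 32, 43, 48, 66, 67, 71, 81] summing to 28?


lo=0(4)+hi=9(81)=85
lo=0(4)+hi=8(71)=75
lo=0(4)+hi=7(67)=71
lo=0(4)+hi=6(66)=70
lo=0(4)+hi=5(48)=52
lo=0(4)+hi=4(43)=47
lo=0(4)+hi=3(32)=36
lo=0(4)+hi=2(31)=35
lo=0(4)+hi=1(24)=28

Yes: 4+24=28


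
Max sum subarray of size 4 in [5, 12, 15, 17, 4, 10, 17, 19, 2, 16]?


[0:4]: 49
[1:5]: 48
[2:6]: 46
[3:7]: 48
[4:8]: 50
[5:9]: 48
[6:10]: 54

Max: 54 at [6:10]


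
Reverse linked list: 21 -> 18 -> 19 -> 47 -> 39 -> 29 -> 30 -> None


Step 1: curr=21, set curr.next=prev(None) | reversed so far: 21
Step 2: curr=18, set curr.next=prev(21) | reversed so far: 18 -> 21
Step 3: curr=19, set curr.next=prev(18) | reversed so far: 19 -> 18 -> 21
Step 4: curr=47, set curr.next=prev(19) | reversed so far: 47 -> 19 -> 18 -> 21
Step 5: curr=39, set curr.next=prev(47) | reversed so far: 39 -> 47 -> 19 -> 18 -> 21
Step 6: curr=29, set curr.next=prev(39) | reversed so far: 29 -> 39 -> 47 -> 19 -> 18 -> 21
Step 7: curr=30, set curr.next=prev(29) | reversed so far: 30 -> 29 -> 39 -> 47 -> 19 -> 18 -> 21

30 -> 29 -> 39 -> 47 -> 19 -> 18 -> 21 -> None


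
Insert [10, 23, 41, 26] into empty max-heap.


Insert 10: [10]
Insert 23: [23, 10]
Insert 41: [41, 10, 23]
Insert 26: [41, 26, 23, 10]

Final heap: [41, 26, 23, 10]


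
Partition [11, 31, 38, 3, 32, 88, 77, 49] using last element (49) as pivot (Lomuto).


Pivot: 49
  11 <= 49: advance i (no swap)
  31 <= 49: advance i (no swap)
  38 <= 49: advance i (no swap)
  3 <= 49: advance i (no swap)
  32 <= 49: advance i (no swap)
Place pivot at 5: [11, 31, 38, 3, 32, 49, 77, 88]

Partitioned: [11, 31, 38, 3, 32, 49, 77, 88]


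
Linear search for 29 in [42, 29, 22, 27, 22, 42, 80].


i=0: 42!=29
i=1: 29==29 found!

Found at 1, 2 comps


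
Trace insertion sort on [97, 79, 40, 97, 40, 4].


Initial: [97, 79, 40, 97, 40, 4]
Insert 79: [79, 97, 40, 97, 40, 4]
Insert 40: [40, 79, 97, 97, 40, 4]
Insert 97: [40, 79, 97, 97, 40, 4]
Insert 40: [40, 40, 79, 97, 97, 4]
Insert 4: [4, 40, 40, 79, 97, 97]

Sorted: [4, 40, 40, 79, 97, 97]


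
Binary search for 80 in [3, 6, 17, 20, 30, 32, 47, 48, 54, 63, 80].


Step 1: lo=0, hi=10, mid=5, val=32
Step 2: lo=6, hi=10, mid=8, val=54
Step 3: lo=9, hi=10, mid=9, val=63
Step 4: lo=10, hi=10, mid=10, val=80

Found at index 10


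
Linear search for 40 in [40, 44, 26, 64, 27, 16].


i=0: 40==40 found!

Found at 0, 1 comps


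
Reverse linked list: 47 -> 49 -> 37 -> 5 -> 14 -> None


Step 1: curr=47, set curr.next=prev(None) | reversed so far: 47
Step 2: curr=49, set curr.next=prev(47) | reversed so far: 49 -> 47
Step 3: curr=37, set curr.next=prev(49) | reversed so far: 37 -> 49 -> 47
Step 4: curr=5, set curr.next=prev(37) | reversed so far: 5 -> 37 -> 49 -> 47
Step 5: curr=14, set curr.next=prev(5) | reversed so far: 14 -> 5 -> 37 -> 49 -> 47

14 -> 5 -> 37 -> 49 -> 47 -> None


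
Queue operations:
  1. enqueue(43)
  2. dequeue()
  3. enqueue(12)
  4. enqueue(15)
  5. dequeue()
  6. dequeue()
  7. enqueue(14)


enqueue(43) -> [43]
dequeue()->43, []
enqueue(12) -> [12]
enqueue(15) -> [12, 15]
dequeue()->12, [15]
dequeue()->15, []
enqueue(14) -> [14]

Final queue: [14]


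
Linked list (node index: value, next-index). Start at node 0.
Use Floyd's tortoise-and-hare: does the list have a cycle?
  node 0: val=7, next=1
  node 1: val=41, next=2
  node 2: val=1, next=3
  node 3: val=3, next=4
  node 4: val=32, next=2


Floyd's tortoise (slow, +1) and hare (fast, +2):
  init: slow=0, fast=0
  step 1: slow=1, fast=2
  step 2: slow=2, fast=4
  step 3: slow=3, fast=3
  slow == fast at node 3: cycle detected

Cycle: yes


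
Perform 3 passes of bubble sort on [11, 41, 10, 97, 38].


Initial: [11, 41, 10, 97, 38]
Pass 1: [11, 10, 41, 38, 97] (2 swaps)
Pass 2: [10, 11, 38, 41, 97] (2 swaps)
Pass 3: [10, 11, 38, 41, 97] (0 swaps)

After 3 passes: [10, 11, 38, 41, 97]


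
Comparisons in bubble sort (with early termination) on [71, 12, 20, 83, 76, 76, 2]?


Algorithm: bubble sort (with early termination)
Input: [71, 12, 20, 83, 76, 76, 2]
Sorted: [2, 12, 20, 71, 76, 76, 83]

21


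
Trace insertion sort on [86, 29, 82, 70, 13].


Initial: [86, 29, 82, 70, 13]
Insert 29: [29, 86, 82, 70, 13]
Insert 82: [29, 82, 86, 70, 13]
Insert 70: [29, 70, 82, 86, 13]
Insert 13: [13, 29, 70, 82, 86]

Sorted: [13, 29, 70, 82, 86]


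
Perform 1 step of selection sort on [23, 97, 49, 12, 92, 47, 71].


Initial: [23, 97, 49, 12, 92, 47, 71]
Step 1: min=12 at 3
  Swap: [12, 97, 49, 23, 92, 47, 71]

After 1 step: [12, 97, 49, 23, 92, 47, 71]


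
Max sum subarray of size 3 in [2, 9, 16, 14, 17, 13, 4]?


[0:3]: 27
[1:4]: 39
[2:5]: 47
[3:6]: 44
[4:7]: 34

Max: 47 at [2:5]


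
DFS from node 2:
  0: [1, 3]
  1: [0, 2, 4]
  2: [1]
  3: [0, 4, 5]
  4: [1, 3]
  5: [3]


Visit 2, push [1]
Visit 1, push [4, 0]
Visit 0, push [3]
Visit 3, push [5, 4]
Visit 4, push []
Visit 5, push []

DFS order: [2, 1, 0, 3, 4, 5]


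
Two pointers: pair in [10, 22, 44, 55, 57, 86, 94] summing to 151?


lo=0(10)+hi=6(94)=104
lo=1(22)+hi=6(94)=116
lo=2(44)+hi=6(94)=138
lo=3(55)+hi=6(94)=149
lo=4(57)+hi=6(94)=151

Yes: 57+94=151


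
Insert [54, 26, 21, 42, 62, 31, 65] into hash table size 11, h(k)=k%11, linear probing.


Insert 54: h=10 -> slot 10
Insert 26: h=4 -> slot 4
Insert 21: h=10, 1 probes -> slot 0
Insert 42: h=9 -> slot 9
Insert 62: h=7 -> slot 7
Insert 31: h=9, 3 probes -> slot 1
Insert 65: h=10, 3 probes -> slot 2

Table: [21, 31, 65, None, 26, None, None, 62, None, 42, 54]


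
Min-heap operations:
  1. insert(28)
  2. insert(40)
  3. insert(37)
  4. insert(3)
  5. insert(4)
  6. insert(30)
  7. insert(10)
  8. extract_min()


insert(28) -> [28]
insert(40) -> [28, 40]
insert(37) -> [28, 40, 37]
insert(3) -> [3, 28, 37, 40]
insert(4) -> [3, 4, 37, 40, 28]
insert(30) -> [3, 4, 30, 40, 28, 37]
insert(10) -> [3, 4, 10, 40, 28, 37, 30]
extract_min()->3, [4, 28, 10, 40, 30, 37]

Final heap: [4, 28, 10, 40, 30, 37]


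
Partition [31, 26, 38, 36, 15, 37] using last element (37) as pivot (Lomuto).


Pivot: 37
  31 <= 37: advance i (no swap)
  26 <= 37: advance i (no swap)
  36 <= 37: swap -> [31, 26, 36, 38, 15, 37]
  15 <= 37: swap -> [31, 26, 36, 15, 38, 37]
Place pivot at 4: [31, 26, 36, 15, 37, 38]

Partitioned: [31, 26, 36, 15, 37, 38]


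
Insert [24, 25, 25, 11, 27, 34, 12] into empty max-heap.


Insert 24: [24]
Insert 25: [25, 24]
Insert 25: [25, 24, 25]
Insert 11: [25, 24, 25, 11]
Insert 27: [27, 25, 25, 11, 24]
Insert 34: [34, 25, 27, 11, 24, 25]
Insert 12: [34, 25, 27, 11, 24, 25, 12]

Final heap: [34, 25, 27, 11, 24, 25, 12]


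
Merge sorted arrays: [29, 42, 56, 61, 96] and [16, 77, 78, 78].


Take 16 from B
Take 29 from A
Take 42 from A
Take 56 from A
Take 61 from A
Take 77 from B
Take 78 from B
Take 78 from B

Merged: [16, 29, 42, 56, 61, 77, 78, 78, 96]


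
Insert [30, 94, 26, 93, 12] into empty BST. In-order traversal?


Insert 30: root
Insert 94: R from 30
Insert 26: L from 30
Insert 93: R from 30 -> L from 94
Insert 12: L from 30 -> L from 26

In-order: [12, 26, 30, 93, 94]


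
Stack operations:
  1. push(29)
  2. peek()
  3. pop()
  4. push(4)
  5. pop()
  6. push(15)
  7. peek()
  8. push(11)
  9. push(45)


push(29) -> [29]
peek()->29
pop()->29, []
push(4) -> [4]
pop()->4, []
push(15) -> [15]
peek()->15
push(11) -> [15, 11]
push(45) -> [15, 11, 45]

Final stack: [15, 11, 45]


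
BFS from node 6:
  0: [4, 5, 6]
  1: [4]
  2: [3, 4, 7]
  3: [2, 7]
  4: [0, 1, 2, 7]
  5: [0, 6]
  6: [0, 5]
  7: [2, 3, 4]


Visit 6, enqueue [0, 5]
Visit 0, enqueue [4]
Visit 5, enqueue []
Visit 4, enqueue [1, 2, 7]
Visit 1, enqueue []
Visit 2, enqueue [3]
Visit 7, enqueue []
Visit 3, enqueue []

BFS order: [6, 0, 5, 4, 1, 2, 7, 3]


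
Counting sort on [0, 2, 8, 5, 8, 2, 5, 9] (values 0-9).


Input: [0, 2, 8, 5, 8, 2, 5, 9]
Counts: [1, 0, 2, 0, 0, 2, 0, 0, 2, 1]

Sorted: [0, 2, 2, 5, 5, 8, 8, 9]


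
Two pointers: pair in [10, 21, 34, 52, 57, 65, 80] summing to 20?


lo=0(10)+hi=6(80)=90
lo=0(10)+hi=5(65)=75
lo=0(10)+hi=4(57)=67
lo=0(10)+hi=3(52)=62
lo=0(10)+hi=2(34)=44
lo=0(10)+hi=1(21)=31

No pair found


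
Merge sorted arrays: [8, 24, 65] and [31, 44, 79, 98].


Take 8 from A
Take 24 from A
Take 31 from B
Take 44 from B
Take 65 from A

Merged: [8, 24, 31, 44, 65, 79, 98]


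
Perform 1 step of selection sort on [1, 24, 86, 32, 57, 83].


Initial: [1, 24, 86, 32, 57, 83]
Step 1: min=1 at 0
  Swap: [1, 24, 86, 32, 57, 83]

After 1 step: [1, 24, 86, 32, 57, 83]


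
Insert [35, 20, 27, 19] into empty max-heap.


Insert 35: [35]
Insert 20: [35, 20]
Insert 27: [35, 20, 27]
Insert 19: [35, 20, 27, 19]

Final heap: [35, 20, 27, 19]


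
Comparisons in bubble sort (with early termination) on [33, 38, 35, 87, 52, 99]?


Algorithm: bubble sort (with early termination)
Input: [33, 38, 35, 87, 52, 99]
Sorted: [33, 35, 38, 52, 87, 99]

9


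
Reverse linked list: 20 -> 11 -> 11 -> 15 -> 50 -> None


Step 1: curr=20, set curr.next=prev(None) | reversed so far: 20
Step 2: curr=11, set curr.next=prev(20) | reversed so far: 11 -> 20
Step 3: curr=11, set curr.next=prev(11) | reversed so far: 11 -> 11 -> 20
Step 4: curr=15, set curr.next=prev(11) | reversed so far: 15 -> 11 -> 11 -> 20
Step 5: curr=50, set curr.next=prev(15) | reversed so far: 50 -> 15 -> 11 -> 11 -> 20

50 -> 15 -> 11 -> 11 -> 20 -> None


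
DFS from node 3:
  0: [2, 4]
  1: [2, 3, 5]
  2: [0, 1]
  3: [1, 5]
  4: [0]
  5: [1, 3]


Visit 3, push [5, 1]
Visit 1, push [5, 2]
Visit 2, push [0]
Visit 0, push [4]
Visit 4, push []
Visit 5, push []

DFS order: [3, 1, 2, 0, 4, 5]


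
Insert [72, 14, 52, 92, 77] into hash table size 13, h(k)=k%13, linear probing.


Insert 72: h=7 -> slot 7
Insert 14: h=1 -> slot 1
Insert 52: h=0 -> slot 0
Insert 92: h=1, 1 probes -> slot 2
Insert 77: h=12 -> slot 12

Table: [52, 14, 92, None, None, None, None, 72, None, None, None, None, 77]


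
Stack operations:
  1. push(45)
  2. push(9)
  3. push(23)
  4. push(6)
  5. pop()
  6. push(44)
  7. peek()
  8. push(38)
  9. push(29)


push(45) -> [45]
push(9) -> [45, 9]
push(23) -> [45, 9, 23]
push(6) -> [45, 9, 23, 6]
pop()->6, [45, 9, 23]
push(44) -> [45, 9, 23, 44]
peek()->44
push(38) -> [45, 9, 23, 44, 38]
push(29) -> [45, 9, 23, 44, 38, 29]

Final stack: [45, 9, 23, 44, 38, 29]


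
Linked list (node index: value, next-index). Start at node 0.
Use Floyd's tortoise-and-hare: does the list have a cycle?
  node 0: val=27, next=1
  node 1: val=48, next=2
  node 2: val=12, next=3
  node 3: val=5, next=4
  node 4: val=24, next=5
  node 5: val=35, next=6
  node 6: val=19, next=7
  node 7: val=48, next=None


Floyd's tortoise (slow, +1) and hare (fast, +2):
  init: slow=0, fast=0
  step 1: slow=1, fast=2
  step 2: slow=2, fast=4
  step 3: slow=3, fast=6
  step 4: fast 6->7->None, no cycle

Cycle: no


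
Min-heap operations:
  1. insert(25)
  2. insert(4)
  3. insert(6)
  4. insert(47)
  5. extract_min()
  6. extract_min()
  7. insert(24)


insert(25) -> [25]
insert(4) -> [4, 25]
insert(6) -> [4, 25, 6]
insert(47) -> [4, 25, 6, 47]
extract_min()->4, [6, 25, 47]
extract_min()->6, [25, 47]
insert(24) -> [24, 47, 25]

Final heap: [24, 47, 25]


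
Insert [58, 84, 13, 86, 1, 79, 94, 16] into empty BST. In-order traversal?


Insert 58: root
Insert 84: R from 58
Insert 13: L from 58
Insert 86: R from 58 -> R from 84
Insert 1: L from 58 -> L from 13
Insert 79: R from 58 -> L from 84
Insert 94: R from 58 -> R from 84 -> R from 86
Insert 16: L from 58 -> R from 13

In-order: [1, 13, 16, 58, 79, 84, 86, 94]


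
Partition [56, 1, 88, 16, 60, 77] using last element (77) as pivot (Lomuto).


Pivot: 77
  56 <= 77: advance i (no swap)
  1 <= 77: advance i (no swap)
  16 <= 77: swap -> [56, 1, 16, 88, 60, 77]
  60 <= 77: swap -> [56, 1, 16, 60, 88, 77]
Place pivot at 4: [56, 1, 16, 60, 77, 88]

Partitioned: [56, 1, 16, 60, 77, 88]


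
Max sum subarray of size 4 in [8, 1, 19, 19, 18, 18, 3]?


[0:4]: 47
[1:5]: 57
[2:6]: 74
[3:7]: 58

Max: 74 at [2:6]


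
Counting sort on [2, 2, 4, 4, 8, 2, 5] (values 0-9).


Input: [2, 2, 4, 4, 8, 2, 5]
Counts: [0, 0, 3, 0, 2, 1, 0, 0, 1, 0]

Sorted: [2, 2, 2, 4, 4, 5, 8]


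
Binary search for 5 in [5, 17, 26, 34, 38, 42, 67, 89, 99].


Step 1: lo=0, hi=8, mid=4, val=38
Step 2: lo=0, hi=3, mid=1, val=17
Step 3: lo=0, hi=0, mid=0, val=5

Found at index 0


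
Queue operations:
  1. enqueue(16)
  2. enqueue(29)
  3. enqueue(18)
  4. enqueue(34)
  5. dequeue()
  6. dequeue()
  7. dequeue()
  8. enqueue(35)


enqueue(16) -> [16]
enqueue(29) -> [16, 29]
enqueue(18) -> [16, 29, 18]
enqueue(34) -> [16, 29, 18, 34]
dequeue()->16, [29, 18, 34]
dequeue()->29, [18, 34]
dequeue()->18, [34]
enqueue(35) -> [34, 35]

Final queue: [34, 35]


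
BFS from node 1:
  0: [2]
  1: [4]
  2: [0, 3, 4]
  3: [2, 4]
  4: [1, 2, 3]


Visit 1, enqueue [4]
Visit 4, enqueue [2, 3]
Visit 2, enqueue [0]
Visit 3, enqueue []
Visit 0, enqueue []

BFS order: [1, 4, 2, 3, 0]


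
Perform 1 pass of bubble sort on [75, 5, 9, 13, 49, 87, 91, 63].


Initial: [75, 5, 9, 13, 49, 87, 91, 63]
Pass 1: [5, 9, 13, 49, 75, 87, 63, 91] (5 swaps)

After 1 pass: [5, 9, 13, 49, 75, 87, 63, 91]


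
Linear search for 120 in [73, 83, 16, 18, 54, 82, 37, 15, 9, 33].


i=0: 73!=120
i=1: 83!=120
i=2: 16!=120
i=3: 18!=120
i=4: 54!=120
i=5: 82!=120
i=6: 37!=120
i=7: 15!=120
i=8: 9!=120
i=9: 33!=120

Not found, 10 comps


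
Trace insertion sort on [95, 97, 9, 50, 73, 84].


Initial: [95, 97, 9, 50, 73, 84]
Insert 97: [95, 97, 9, 50, 73, 84]
Insert 9: [9, 95, 97, 50, 73, 84]
Insert 50: [9, 50, 95, 97, 73, 84]
Insert 73: [9, 50, 73, 95, 97, 84]
Insert 84: [9, 50, 73, 84, 95, 97]

Sorted: [9, 50, 73, 84, 95, 97]


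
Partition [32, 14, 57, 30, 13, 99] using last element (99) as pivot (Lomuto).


Pivot: 99
  32 <= 99: advance i (no swap)
  14 <= 99: advance i (no swap)
  57 <= 99: advance i (no swap)
  30 <= 99: advance i (no swap)
  13 <= 99: advance i (no swap)
Place pivot at 5: [32, 14, 57, 30, 13, 99]

Partitioned: [32, 14, 57, 30, 13, 99]


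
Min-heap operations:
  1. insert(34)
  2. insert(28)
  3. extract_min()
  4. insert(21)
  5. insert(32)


insert(34) -> [34]
insert(28) -> [28, 34]
extract_min()->28, [34]
insert(21) -> [21, 34]
insert(32) -> [21, 34, 32]

Final heap: [21, 34, 32]


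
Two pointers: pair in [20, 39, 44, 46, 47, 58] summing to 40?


lo=0(20)+hi=5(58)=78
lo=0(20)+hi=4(47)=67
lo=0(20)+hi=3(46)=66
lo=0(20)+hi=2(44)=64
lo=0(20)+hi=1(39)=59

No pair found


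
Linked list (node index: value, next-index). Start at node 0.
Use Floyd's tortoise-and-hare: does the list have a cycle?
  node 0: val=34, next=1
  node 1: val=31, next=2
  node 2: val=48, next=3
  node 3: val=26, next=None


Floyd's tortoise (slow, +1) and hare (fast, +2):
  init: slow=0, fast=0
  step 1: slow=1, fast=2
  step 2: fast 2->3->None, no cycle

Cycle: no


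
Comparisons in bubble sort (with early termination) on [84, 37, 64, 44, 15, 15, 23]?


Algorithm: bubble sort (with early termination)
Input: [84, 37, 64, 44, 15, 15, 23]
Sorted: [15, 15, 23, 37, 44, 64, 84]

20


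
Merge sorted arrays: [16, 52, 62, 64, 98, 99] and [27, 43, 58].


Take 16 from A
Take 27 from B
Take 43 from B
Take 52 from A
Take 58 from B

Merged: [16, 27, 43, 52, 58, 62, 64, 98, 99]


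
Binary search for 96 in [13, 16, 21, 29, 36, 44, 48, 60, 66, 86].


Step 1: lo=0, hi=9, mid=4, val=36
Step 2: lo=5, hi=9, mid=7, val=60
Step 3: lo=8, hi=9, mid=8, val=66
Step 4: lo=9, hi=9, mid=9, val=86

Not found


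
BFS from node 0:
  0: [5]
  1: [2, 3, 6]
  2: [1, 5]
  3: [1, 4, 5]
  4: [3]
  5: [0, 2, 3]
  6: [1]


Visit 0, enqueue [5]
Visit 5, enqueue [2, 3]
Visit 2, enqueue [1]
Visit 3, enqueue [4]
Visit 1, enqueue [6]
Visit 4, enqueue []
Visit 6, enqueue []

BFS order: [0, 5, 2, 3, 1, 4, 6]


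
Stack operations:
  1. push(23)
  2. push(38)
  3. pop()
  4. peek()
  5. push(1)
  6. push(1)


push(23) -> [23]
push(38) -> [23, 38]
pop()->38, [23]
peek()->23
push(1) -> [23, 1]
push(1) -> [23, 1, 1]

Final stack: [23, 1, 1]


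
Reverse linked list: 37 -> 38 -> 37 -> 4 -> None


Step 1: curr=37, set curr.next=prev(None) | reversed so far: 37
Step 2: curr=38, set curr.next=prev(37) | reversed so far: 38 -> 37
Step 3: curr=37, set curr.next=prev(38) | reversed so far: 37 -> 38 -> 37
Step 4: curr=4, set curr.next=prev(37) | reversed so far: 4 -> 37 -> 38 -> 37

4 -> 37 -> 38 -> 37 -> None


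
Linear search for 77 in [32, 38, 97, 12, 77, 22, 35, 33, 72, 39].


i=0: 32!=77
i=1: 38!=77
i=2: 97!=77
i=3: 12!=77
i=4: 77==77 found!

Found at 4, 5 comps


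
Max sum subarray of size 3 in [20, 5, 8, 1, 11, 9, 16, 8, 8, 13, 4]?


[0:3]: 33
[1:4]: 14
[2:5]: 20
[3:6]: 21
[4:7]: 36
[5:8]: 33
[6:9]: 32
[7:10]: 29
[8:11]: 25

Max: 36 at [4:7]


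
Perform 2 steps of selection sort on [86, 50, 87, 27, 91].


Initial: [86, 50, 87, 27, 91]
Step 1: min=27 at 3
  Swap: [27, 50, 87, 86, 91]
Step 2: min=50 at 1
  Swap: [27, 50, 87, 86, 91]

After 2 steps: [27, 50, 87, 86, 91]


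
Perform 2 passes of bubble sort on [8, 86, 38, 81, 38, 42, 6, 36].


Initial: [8, 86, 38, 81, 38, 42, 6, 36]
Pass 1: [8, 38, 81, 38, 42, 6, 36, 86] (6 swaps)
Pass 2: [8, 38, 38, 42, 6, 36, 81, 86] (4 swaps)

After 2 passes: [8, 38, 38, 42, 6, 36, 81, 86]


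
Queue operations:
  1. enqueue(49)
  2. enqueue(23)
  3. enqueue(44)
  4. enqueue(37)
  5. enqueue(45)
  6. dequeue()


enqueue(49) -> [49]
enqueue(23) -> [49, 23]
enqueue(44) -> [49, 23, 44]
enqueue(37) -> [49, 23, 44, 37]
enqueue(45) -> [49, 23, 44, 37, 45]
dequeue()->49, [23, 44, 37, 45]

Final queue: [23, 44, 37, 45]


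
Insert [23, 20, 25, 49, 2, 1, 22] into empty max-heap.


Insert 23: [23]
Insert 20: [23, 20]
Insert 25: [25, 20, 23]
Insert 49: [49, 25, 23, 20]
Insert 2: [49, 25, 23, 20, 2]
Insert 1: [49, 25, 23, 20, 2, 1]
Insert 22: [49, 25, 23, 20, 2, 1, 22]

Final heap: [49, 25, 23, 20, 2, 1, 22]


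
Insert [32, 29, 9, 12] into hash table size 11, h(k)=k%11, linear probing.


Insert 32: h=10 -> slot 10
Insert 29: h=7 -> slot 7
Insert 9: h=9 -> slot 9
Insert 12: h=1 -> slot 1

Table: [None, 12, None, None, None, None, None, 29, None, 9, 32]


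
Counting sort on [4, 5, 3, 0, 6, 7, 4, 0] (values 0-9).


Input: [4, 5, 3, 0, 6, 7, 4, 0]
Counts: [2, 0, 0, 1, 2, 1, 1, 1, 0, 0]

Sorted: [0, 0, 3, 4, 4, 5, 6, 7]


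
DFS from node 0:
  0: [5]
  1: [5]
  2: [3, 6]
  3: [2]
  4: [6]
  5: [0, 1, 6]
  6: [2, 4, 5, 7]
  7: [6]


Visit 0, push [5]
Visit 5, push [6, 1]
Visit 1, push []
Visit 6, push [7, 4, 2]
Visit 2, push [3]
Visit 3, push []
Visit 4, push []
Visit 7, push []

DFS order: [0, 5, 1, 6, 2, 3, 4, 7]


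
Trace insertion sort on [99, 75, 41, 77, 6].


Initial: [99, 75, 41, 77, 6]
Insert 75: [75, 99, 41, 77, 6]
Insert 41: [41, 75, 99, 77, 6]
Insert 77: [41, 75, 77, 99, 6]
Insert 6: [6, 41, 75, 77, 99]

Sorted: [6, 41, 75, 77, 99]


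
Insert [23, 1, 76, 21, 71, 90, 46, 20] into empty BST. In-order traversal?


Insert 23: root
Insert 1: L from 23
Insert 76: R from 23
Insert 21: L from 23 -> R from 1
Insert 71: R from 23 -> L from 76
Insert 90: R from 23 -> R from 76
Insert 46: R from 23 -> L from 76 -> L from 71
Insert 20: L from 23 -> R from 1 -> L from 21

In-order: [1, 20, 21, 23, 46, 71, 76, 90]


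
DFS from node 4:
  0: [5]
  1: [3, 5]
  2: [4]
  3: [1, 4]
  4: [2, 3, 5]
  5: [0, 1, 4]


Visit 4, push [5, 3, 2]
Visit 2, push []
Visit 3, push [1]
Visit 1, push [5]
Visit 5, push [0]
Visit 0, push []

DFS order: [4, 2, 3, 1, 5, 0]


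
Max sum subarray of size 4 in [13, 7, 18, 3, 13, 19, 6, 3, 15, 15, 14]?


[0:4]: 41
[1:5]: 41
[2:6]: 53
[3:7]: 41
[4:8]: 41
[5:9]: 43
[6:10]: 39
[7:11]: 47

Max: 53 at [2:6]


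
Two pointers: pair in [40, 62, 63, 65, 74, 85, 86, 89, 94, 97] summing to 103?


lo=0(40)+hi=9(97)=137
lo=0(40)+hi=8(94)=134
lo=0(40)+hi=7(89)=129
lo=0(40)+hi=6(86)=126
lo=0(40)+hi=5(85)=125
lo=0(40)+hi=4(74)=114
lo=0(40)+hi=3(65)=105
lo=0(40)+hi=2(63)=103

Yes: 40+63=103


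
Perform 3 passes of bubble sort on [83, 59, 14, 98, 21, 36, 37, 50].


Initial: [83, 59, 14, 98, 21, 36, 37, 50]
Pass 1: [59, 14, 83, 21, 36, 37, 50, 98] (6 swaps)
Pass 2: [14, 59, 21, 36, 37, 50, 83, 98] (5 swaps)
Pass 3: [14, 21, 36, 37, 50, 59, 83, 98] (4 swaps)

After 3 passes: [14, 21, 36, 37, 50, 59, 83, 98]


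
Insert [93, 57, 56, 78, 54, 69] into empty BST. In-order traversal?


Insert 93: root
Insert 57: L from 93
Insert 56: L from 93 -> L from 57
Insert 78: L from 93 -> R from 57
Insert 54: L from 93 -> L from 57 -> L from 56
Insert 69: L from 93 -> R from 57 -> L from 78

In-order: [54, 56, 57, 69, 78, 93]


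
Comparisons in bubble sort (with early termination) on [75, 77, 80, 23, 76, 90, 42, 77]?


Algorithm: bubble sort (with early termination)
Input: [75, 77, 80, 23, 76, 90, 42, 77]
Sorted: [23, 42, 75, 76, 77, 77, 80, 90]

27


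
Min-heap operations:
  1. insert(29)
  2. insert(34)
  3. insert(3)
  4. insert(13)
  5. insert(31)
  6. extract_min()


insert(29) -> [29]
insert(34) -> [29, 34]
insert(3) -> [3, 34, 29]
insert(13) -> [3, 13, 29, 34]
insert(31) -> [3, 13, 29, 34, 31]
extract_min()->3, [13, 31, 29, 34]

Final heap: [13, 31, 29, 34]


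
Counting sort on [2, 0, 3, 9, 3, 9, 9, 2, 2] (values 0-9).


Input: [2, 0, 3, 9, 3, 9, 9, 2, 2]
Counts: [1, 0, 3, 2, 0, 0, 0, 0, 0, 3]

Sorted: [0, 2, 2, 2, 3, 3, 9, 9, 9]


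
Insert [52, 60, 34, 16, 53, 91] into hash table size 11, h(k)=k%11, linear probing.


Insert 52: h=8 -> slot 8
Insert 60: h=5 -> slot 5
Insert 34: h=1 -> slot 1
Insert 16: h=5, 1 probes -> slot 6
Insert 53: h=9 -> slot 9
Insert 91: h=3 -> slot 3

Table: [None, 34, None, 91, None, 60, 16, None, 52, 53, None]


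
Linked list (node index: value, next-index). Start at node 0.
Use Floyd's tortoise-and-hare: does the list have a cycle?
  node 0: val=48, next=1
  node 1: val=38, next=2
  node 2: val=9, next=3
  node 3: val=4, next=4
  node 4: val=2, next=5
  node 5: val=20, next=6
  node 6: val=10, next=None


Floyd's tortoise (slow, +1) and hare (fast, +2):
  init: slow=0, fast=0
  step 1: slow=1, fast=2
  step 2: slow=2, fast=4
  step 3: slow=3, fast=6
  step 4: fast -> None, no cycle

Cycle: no


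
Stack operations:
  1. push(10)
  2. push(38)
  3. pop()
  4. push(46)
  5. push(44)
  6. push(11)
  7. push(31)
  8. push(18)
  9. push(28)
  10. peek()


push(10) -> [10]
push(38) -> [10, 38]
pop()->38, [10]
push(46) -> [10, 46]
push(44) -> [10, 46, 44]
push(11) -> [10, 46, 44, 11]
push(31) -> [10, 46, 44, 11, 31]
push(18) -> [10, 46, 44, 11, 31, 18]
push(28) -> [10, 46, 44, 11, 31, 18, 28]
peek()->28

Final stack: [10, 46, 44, 11, 31, 18, 28]


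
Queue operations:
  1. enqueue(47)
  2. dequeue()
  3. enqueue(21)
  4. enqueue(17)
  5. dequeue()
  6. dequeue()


enqueue(47) -> [47]
dequeue()->47, []
enqueue(21) -> [21]
enqueue(17) -> [21, 17]
dequeue()->21, [17]
dequeue()->17, []

Final queue: []


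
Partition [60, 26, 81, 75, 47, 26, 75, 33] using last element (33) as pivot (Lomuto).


Pivot: 33
  26 <= 33: swap -> [26, 60, 81, 75, 47, 26, 75, 33]
  26 <= 33: swap -> [26, 26, 81, 75, 47, 60, 75, 33]
Place pivot at 2: [26, 26, 33, 75, 47, 60, 75, 81]

Partitioned: [26, 26, 33, 75, 47, 60, 75, 81]


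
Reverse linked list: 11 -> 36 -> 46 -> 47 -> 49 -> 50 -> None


Step 1: curr=11, set curr.next=prev(None) | reversed so far: 11
Step 2: curr=36, set curr.next=prev(11) | reversed so far: 36 -> 11
Step 3: curr=46, set curr.next=prev(36) | reversed so far: 46 -> 36 -> 11
Step 4: curr=47, set curr.next=prev(46) | reversed so far: 47 -> 46 -> 36 -> 11
Step 5: curr=49, set curr.next=prev(47) | reversed so far: 49 -> 47 -> 46 -> 36 -> 11
Step 6: curr=50, set curr.next=prev(49) | reversed so far: 50 -> 49 -> 47 -> 46 -> 36 -> 11

50 -> 49 -> 47 -> 46 -> 36 -> 11 -> None


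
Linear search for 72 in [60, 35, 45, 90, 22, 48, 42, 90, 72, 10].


i=0: 60!=72
i=1: 35!=72
i=2: 45!=72
i=3: 90!=72
i=4: 22!=72
i=5: 48!=72
i=6: 42!=72
i=7: 90!=72
i=8: 72==72 found!

Found at 8, 9 comps


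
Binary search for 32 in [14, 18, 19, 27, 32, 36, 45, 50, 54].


Step 1: lo=0, hi=8, mid=4, val=32

Found at index 4


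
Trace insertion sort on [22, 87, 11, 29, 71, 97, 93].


Initial: [22, 87, 11, 29, 71, 97, 93]
Insert 87: [22, 87, 11, 29, 71, 97, 93]
Insert 11: [11, 22, 87, 29, 71, 97, 93]
Insert 29: [11, 22, 29, 87, 71, 97, 93]
Insert 71: [11, 22, 29, 71, 87, 97, 93]
Insert 97: [11, 22, 29, 71, 87, 97, 93]
Insert 93: [11, 22, 29, 71, 87, 93, 97]

Sorted: [11, 22, 29, 71, 87, 93, 97]


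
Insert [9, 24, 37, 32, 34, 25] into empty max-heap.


Insert 9: [9]
Insert 24: [24, 9]
Insert 37: [37, 9, 24]
Insert 32: [37, 32, 24, 9]
Insert 34: [37, 34, 24, 9, 32]
Insert 25: [37, 34, 25, 9, 32, 24]

Final heap: [37, 34, 25, 9, 32, 24]


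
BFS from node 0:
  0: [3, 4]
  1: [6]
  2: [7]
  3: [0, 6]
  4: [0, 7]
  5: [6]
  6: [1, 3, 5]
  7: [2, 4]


Visit 0, enqueue [3, 4]
Visit 3, enqueue [6]
Visit 4, enqueue [7]
Visit 6, enqueue [1, 5]
Visit 7, enqueue [2]
Visit 1, enqueue []
Visit 5, enqueue []
Visit 2, enqueue []

BFS order: [0, 3, 4, 6, 7, 1, 5, 2]


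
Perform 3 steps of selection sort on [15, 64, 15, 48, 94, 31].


Initial: [15, 64, 15, 48, 94, 31]
Step 1: min=15 at 0
  Swap: [15, 64, 15, 48, 94, 31]
Step 2: min=15 at 2
  Swap: [15, 15, 64, 48, 94, 31]
Step 3: min=31 at 5
  Swap: [15, 15, 31, 48, 94, 64]

After 3 steps: [15, 15, 31, 48, 94, 64]


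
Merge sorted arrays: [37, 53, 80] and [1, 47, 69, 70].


Take 1 from B
Take 37 from A
Take 47 from B
Take 53 from A
Take 69 from B
Take 70 from B

Merged: [1, 37, 47, 53, 69, 70, 80]


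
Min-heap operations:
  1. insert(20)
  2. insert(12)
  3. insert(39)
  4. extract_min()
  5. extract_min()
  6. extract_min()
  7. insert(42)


insert(20) -> [20]
insert(12) -> [12, 20]
insert(39) -> [12, 20, 39]
extract_min()->12, [20, 39]
extract_min()->20, [39]
extract_min()->39, []
insert(42) -> [42]

Final heap: [42]


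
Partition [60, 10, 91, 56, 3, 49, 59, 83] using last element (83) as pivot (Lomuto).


Pivot: 83
  60 <= 83: advance i (no swap)
  10 <= 83: advance i (no swap)
  56 <= 83: swap -> [60, 10, 56, 91, 3, 49, 59, 83]
  3 <= 83: swap -> [60, 10, 56, 3, 91, 49, 59, 83]
  49 <= 83: swap -> [60, 10, 56, 3, 49, 91, 59, 83]
  59 <= 83: swap -> [60, 10, 56, 3, 49, 59, 91, 83]
Place pivot at 6: [60, 10, 56, 3, 49, 59, 83, 91]

Partitioned: [60, 10, 56, 3, 49, 59, 83, 91]


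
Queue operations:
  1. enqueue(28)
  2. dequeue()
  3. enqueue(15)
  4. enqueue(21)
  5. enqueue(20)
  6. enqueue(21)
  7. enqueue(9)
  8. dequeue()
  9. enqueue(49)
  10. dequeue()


enqueue(28) -> [28]
dequeue()->28, []
enqueue(15) -> [15]
enqueue(21) -> [15, 21]
enqueue(20) -> [15, 21, 20]
enqueue(21) -> [15, 21, 20, 21]
enqueue(9) -> [15, 21, 20, 21, 9]
dequeue()->15, [21, 20, 21, 9]
enqueue(49) -> [21, 20, 21, 9, 49]
dequeue()->21, [20, 21, 9, 49]

Final queue: [20, 21, 9, 49]


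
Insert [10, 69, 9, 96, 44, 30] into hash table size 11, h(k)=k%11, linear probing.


Insert 10: h=10 -> slot 10
Insert 69: h=3 -> slot 3
Insert 9: h=9 -> slot 9
Insert 96: h=8 -> slot 8
Insert 44: h=0 -> slot 0
Insert 30: h=8, 4 probes -> slot 1

Table: [44, 30, None, 69, None, None, None, None, 96, 9, 10]


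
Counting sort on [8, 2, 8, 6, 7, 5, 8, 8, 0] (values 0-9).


Input: [8, 2, 8, 6, 7, 5, 8, 8, 0]
Counts: [1, 0, 1, 0, 0, 1, 1, 1, 4, 0]

Sorted: [0, 2, 5, 6, 7, 8, 8, 8, 8]


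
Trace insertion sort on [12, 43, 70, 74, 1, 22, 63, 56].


Initial: [12, 43, 70, 74, 1, 22, 63, 56]
Insert 43: [12, 43, 70, 74, 1, 22, 63, 56]
Insert 70: [12, 43, 70, 74, 1, 22, 63, 56]
Insert 74: [12, 43, 70, 74, 1, 22, 63, 56]
Insert 1: [1, 12, 43, 70, 74, 22, 63, 56]
Insert 22: [1, 12, 22, 43, 70, 74, 63, 56]
Insert 63: [1, 12, 22, 43, 63, 70, 74, 56]
Insert 56: [1, 12, 22, 43, 56, 63, 70, 74]

Sorted: [1, 12, 22, 43, 56, 63, 70, 74]


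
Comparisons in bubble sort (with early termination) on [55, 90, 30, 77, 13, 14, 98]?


Algorithm: bubble sort (with early termination)
Input: [55, 90, 30, 77, 13, 14, 98]
Sorted: [13, 14, 30, 55, 77, 90, 98]

20


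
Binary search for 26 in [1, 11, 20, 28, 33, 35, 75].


Step 1: lo=0, hi=6, mid=3, val=28
Step 2: lo=0, hi=2, mid=1, val=11
Step 3: lo=2, hi=2, mid=2, val=20

Not found


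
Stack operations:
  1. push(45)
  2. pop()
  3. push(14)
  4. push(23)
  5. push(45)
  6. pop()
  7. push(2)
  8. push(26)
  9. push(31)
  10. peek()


push(45) -> [45]
pop()->45, []
push(14) -> [14]
push(23) -> [14, 23]
push(45) -> [14, 23, 45]
pop()->45, [14, 23]
push(2) -> [14, 23, 2]
push(26) -> [14, 23, 2, 26]
push(31) -> [14, 23, 2, 26, 31]
peek()->31

Final stack: [14, 23, 2, 26, 31]


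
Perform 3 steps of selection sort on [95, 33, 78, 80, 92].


Initial: [95, 33, 78, 80, 92]
Step 1: min=33 at 1
  Swap: [33, 95, 78, 80, 92]
Step 2: min=78 at 2
  Swap: [33, 78, 95, 80, 92]
Step 3: min=80 at 3
  Swap: [33, 78, 80, 95, 92]

After 3 steps: [33, 78, 80, 95, 92]


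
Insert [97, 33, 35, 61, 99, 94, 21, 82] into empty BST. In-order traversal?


Insert 97: root
Insert 33: L from 97
Insert 35: L from 97 -> R from 33
Insert 61: L from 97 -> R from 33 -> R from 35
Insert 99: R from 97
Insert 94: L from 97 -> R from 33 -> R from 35 -> R from 61
Insert 21: L from 97 -> L from 33
Insert 82: L from 97 -> R from 33 -> R from 35 -> R from 61 -> L from 94

In-order: [21, 33, 35, 61, 82, 94, 97, 99]


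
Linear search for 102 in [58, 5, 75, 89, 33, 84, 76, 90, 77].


i=0: 58!=102
i=1: 5!=102
i=2: 75!=102
i=3: 89!=102
i=4: 33!=102
i=5: 84!=102
i=6: 76!=102
i=7: 90!=102
i=8: 77!=102

Not found, 9 comps


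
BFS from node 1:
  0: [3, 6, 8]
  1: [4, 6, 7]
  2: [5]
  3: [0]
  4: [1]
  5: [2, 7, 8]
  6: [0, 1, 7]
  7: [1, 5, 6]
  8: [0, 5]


Visit 1, enqueue [4, 6, 7]
Visit 4, enqueue []
Visit 6, enqueue [0]
Visit 7, enqueue [5]
Visit 0, enqueue [3, 8]
Visit 5, enqueue [2]
Visit 3, enqueue []
Visit 8, enqueue []
Visit 2, enqueue []

BFS order: [1, 4, 6, 7, 0, 5, 3, 8, 2]


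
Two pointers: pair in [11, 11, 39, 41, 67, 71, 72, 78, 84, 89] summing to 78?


lo=0(11)+hi=9(89)=100
lo=0(11)+hi=8(84)=95
lo=0(11)+hi=7(78)=89
lo=0(11)+hi=6(72)=83
lo=0(11)+hi=5(71)=82
lo=0(11)+hi=4(67)=78

Yes: 11+67=78
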